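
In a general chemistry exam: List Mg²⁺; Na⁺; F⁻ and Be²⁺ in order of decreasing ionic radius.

Electron counts and nuclear charges: Be²⁺: 2 e⁻, Z=4, Mg²⁺: 10 e⁻, Z=12, Na⁺: 10 e⁻, Z=11, F⁻: 10 e⁻, Z=9. Be²⁺ < Mg²⁺ (same group, period 2 vs 3); Mg²⁺ < Na⁺ (isoelectronic, higher Z=12 is smaller); Na⁺ < F⁻ (both 10 e⁻, Z=11>9).

F⁻ > Na⁺ > Mg²⁺ > Be²⁺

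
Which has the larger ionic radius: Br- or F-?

These ions sit in one column with identical charge. Each step down the periodic table adds a principal shell, increasing the radius.

Br-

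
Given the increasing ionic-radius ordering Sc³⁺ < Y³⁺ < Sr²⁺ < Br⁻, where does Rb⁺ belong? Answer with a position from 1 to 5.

Tabulating Z and e⁻: Sc³⁺: 18 e⁻, Z=21, Y³⁺: 36 e⁻, Z=39, Sr²⁺: 36 e⁻, Z=38, Rb⁺: 36 e⁻, Z=37, Br⁻: 36 e⁻, Z=35. Sc³⁺ < Y³⁺ (same group, period 4 vs 5); Y³⁺ < Sr²⁺ (isoelectronic, higher Z=39 is smaller); Sr²⁺ < Rb⁺ (both 36 e⁻, Z=38>37); Rb⁺ < Br⁻ (both 36 e⁻, Z=37>35).
Merged order: Sc³⁺ < Y³⁺ < Sr²⁺ < Rb⁺ < Br⁻ — Rb⁺ is number 4.

4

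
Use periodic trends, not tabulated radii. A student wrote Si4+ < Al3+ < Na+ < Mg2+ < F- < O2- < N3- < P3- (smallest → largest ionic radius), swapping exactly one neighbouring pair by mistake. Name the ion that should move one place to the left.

Compare adjacent ions: both have 10 electrons but Z(Mg)=12 > Z(Na)=11, so Mg2+ should be the smaller of the two — yet in this increasing list Na+ sits before Mg2+. Nothing else is reversed, so Mg2+ should move one place to the left.

Mg2+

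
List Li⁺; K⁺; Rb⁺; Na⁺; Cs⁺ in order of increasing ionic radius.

These ions sit in one column with identical charge. Each step down the periodic table adds a principal shell, increasing the radius.

Li⁺ < Na⁺ < K⁺ < Rb⁺ < Cs⁺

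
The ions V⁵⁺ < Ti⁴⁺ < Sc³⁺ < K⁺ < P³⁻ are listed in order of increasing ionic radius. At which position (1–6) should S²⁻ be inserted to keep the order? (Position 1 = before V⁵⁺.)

5

All of these have 18 electrons (isoelectronic). With the same electron cloud, the ion with the most protons pulls it in tightest. Nuclear charges: V⁵⁺ (Z=23), Ti⁴⁺ (Z=22), Sc³⁺ (Z=21), K⁺ (Z=19), S²⁻ (Z=16), P³⁻ (Z=15). Highest Z is smallest.
Merged order: V⁵⁺ < Ti⁴⁺ < Sc³⁺ < K⁺ < S²⁻ < P³⁻ — S²⁻ is number 5.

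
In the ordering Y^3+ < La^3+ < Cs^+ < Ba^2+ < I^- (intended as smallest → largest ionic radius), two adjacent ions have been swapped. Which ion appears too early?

Check each adjacent pair. Cs^+ and Ba^2+ are reversed: they are isoelectronic (54 e⁻) and Ba has more protons than Cs (56 vs 55), making Ba^2+ smaller. No other neighbouring pair contradicts the periodic trends, so Cs^+ is the ion listed too early.

Cs^+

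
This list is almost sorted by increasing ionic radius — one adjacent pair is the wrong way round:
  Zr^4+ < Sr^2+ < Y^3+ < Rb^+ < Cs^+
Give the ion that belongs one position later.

Sr^2+

Scanning neighbour by neighbour, only Sr^2+/Y^3+ violates a trend: Y^3+ and Sr^2+ share 36 electrons; the higher nuclear charge on Y (Z=39) contracts it more, so Y^3+ < Sr^2+. That makes Sr^2+ the one sitting a position early relative to where it belongs.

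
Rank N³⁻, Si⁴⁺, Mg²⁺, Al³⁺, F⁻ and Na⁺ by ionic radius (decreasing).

N³⁻ > F⁻ > Na⁺ > Mg²⁺ > Al³⁺ > Si⁴⁺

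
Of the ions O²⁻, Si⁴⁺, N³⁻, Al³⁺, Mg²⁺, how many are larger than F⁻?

All of these have 10 electrons (isoelectronic). With the same electron cloud, the ion with the most protons pulls it in tightest. Nuclear charges: Si⁴⁺ (Z=14), Al³⁺ (Z=13), Mg²⁺ (Z=12), F⁻ (Z=9), O²⁻ (Z=8), N³⁻ (Z=7). Highest Z is smallest.
Relative to F⁻, the ions that are larger are O²⁻, N³⁻. Count: 2.

2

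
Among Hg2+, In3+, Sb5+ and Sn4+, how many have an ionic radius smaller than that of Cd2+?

First list Z and electron count for each: Sb5+: 46 e⁻, Z=51, Sn4+: 46 e⁻, Z=50, In3+: 46 e⁻, Z=49, Cd2+: 46 e⁻, Z=48, Hg2+: 78 e⁻, Z=80. Sb5+ < Sn4+ (isoelectronic, higher Z=51 is smaller); Sn4+ < In3+ (isoelectronic, higher Z=50 is smaller); In3+ < Cd2+ (isoelectronic, higher Z=49 is smaller); Cd2+ < Hg2+ (same group, 1 shell fewer).
Overall: Sb5+ < Sn4+ < In3+ < Cd2+ < Hg2+. Cd2+ has 3 below it and 1 above. That's 3.

3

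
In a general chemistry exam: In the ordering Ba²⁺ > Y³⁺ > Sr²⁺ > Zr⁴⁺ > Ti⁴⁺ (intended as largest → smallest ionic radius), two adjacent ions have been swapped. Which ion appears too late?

Check each adjacent pair. Y³⁺ and Sr²⁺ are reversed: both have 36 electrons but Z(Y)=39 > Z(Sr)=38, so Y³⁺ should be the smaller of the two. No other neighbouring pair contradicts the periodic trends, so Sr²⁺ is the ion listed too late.

Sr²⁺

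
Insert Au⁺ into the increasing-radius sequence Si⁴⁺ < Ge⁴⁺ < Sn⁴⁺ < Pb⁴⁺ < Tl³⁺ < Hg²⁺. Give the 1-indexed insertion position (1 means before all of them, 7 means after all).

7

Work out protons and electrons: Si⁴⁺ (Z=14, 10 e⁻), Ge⁴⁺ (Z=32, 28 e⁻), Sn⁴⁺ (Z=50, 46 e⁻), Pb⁴⁺ (Z=82, 78 e⁻), Tl³⁺ (Z=81, 78 e⁻), Hg²⁺ (Z=80, 78 e⁻), Au⁺ (Z=79, 78 e⁻). Si⁴⁺ < Ge⁴⁺ (same group, 1 shell fewer); Ge⁴⁺ < Sn⁴⁺ (same group, period 4 vs 5); Sn⁴⁺ < Pb⁴⁺ (same group, period 5 vs 6); Pb⁴⁺ < Tl³⁺ (isoelectronic, higher Z=82 is smaller); Tl³⁺ < Hg²⁺ (both 78 e⁻, Z=81>80); Hg²⁺ < Au⁺ (isoelectronic, higher Z=80 is smaller).
The complete sequence is Si⁴⁺ < Ge⁴⁺ < Sn⁴⁺ < Pb⁴⁺ < Tl³⁺ < Hg²⁺ < Au⁺. Au⁺ sits at position 7.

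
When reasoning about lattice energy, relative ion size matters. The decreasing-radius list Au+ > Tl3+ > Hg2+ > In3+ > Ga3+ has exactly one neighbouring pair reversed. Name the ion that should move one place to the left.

Hg2+

The pair Tl3+, Hg2+ is the wrong way round — Tl3+ and Hg2+ share 78 electrons; the higher nuclear charge on Tl (Z=81) contracts it more, so Tl3+ < Hg2+. All other adjacent pairs agree with periodic trends, so Hg2+ is the misplaced ion.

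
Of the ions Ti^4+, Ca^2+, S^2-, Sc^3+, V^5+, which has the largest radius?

S^2-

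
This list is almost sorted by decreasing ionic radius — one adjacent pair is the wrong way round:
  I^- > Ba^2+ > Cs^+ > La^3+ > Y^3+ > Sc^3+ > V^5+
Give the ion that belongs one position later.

Ba^2+

The pair Ba^2+, Cs^+ is the wrong way round — they are isoelectronic (54 e⁻) and Ba has more protons than Cs (56 vs 55), making Ba^2+ smaller. All other adjacent pairs agree with periodic trends, so Ba^2+ is the misplaced ion.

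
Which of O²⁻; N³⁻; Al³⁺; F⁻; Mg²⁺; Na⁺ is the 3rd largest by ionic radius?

Each ion has 10 electrons. The ranking follows nuclear charge in reverse — greater Z gives a smaller radius. Al³⁺ (Z=13), Mg²⁺ (Z=12), Na⁺ (Z=11), F⁻ (Z=9), O²⁻ (Z=8), N³⁻ (Z=7).
Full ascending order: Al³⁺ < Mg²⁺ < Na⁺ < F⁻ < O²⁻ < N³⁻. Counting from the largest, position 3 is F⁻.

F⁻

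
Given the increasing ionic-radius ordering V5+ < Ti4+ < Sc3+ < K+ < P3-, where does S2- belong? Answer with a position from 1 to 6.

5

These species are isoelectronic with 18 electrons. The only difference is the number of protons: V5+ (Z=23), Ti4+ (Z=22), Sc3+ (Z=21), K+ (Z=19), S2- (Z=16), P3- (Z=15). The strongest nuclear pull (V5+) gives the smallest ion.
With S2- included the full order is V5+ < Ti4+ < Sc3+ < K+ < S2- < P3-, so it takes position 5.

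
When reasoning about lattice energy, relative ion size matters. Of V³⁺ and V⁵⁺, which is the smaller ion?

V⁵⁺

For a single element, ionic radius drops as positive charge rises — V⁵⁺ < V³⁺.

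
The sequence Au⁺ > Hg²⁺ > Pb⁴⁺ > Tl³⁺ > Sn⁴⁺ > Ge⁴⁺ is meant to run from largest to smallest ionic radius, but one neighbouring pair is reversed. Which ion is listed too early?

Pb⁴⁺

Check each adjacent pair. Pb⁴⁺ and Tl³⁺ are reversed: Pb⁴⁺ and Tl³⁺ share 78 electrons; the higher nuclear charge on Pb (Z=82) contracts it more, so Pb⁴⁺ < Tl³⁺. No other neighbouring pair contradicts the periodic trends, so Pb⁴⁺ is the ion listed too early.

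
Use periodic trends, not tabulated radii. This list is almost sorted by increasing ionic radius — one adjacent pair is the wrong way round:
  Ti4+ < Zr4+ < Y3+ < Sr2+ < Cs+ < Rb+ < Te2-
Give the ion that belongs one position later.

Cs+

Scanning neighbour by neighbour, only Cs+/Rb+ violates a trend: same group and charge — period 5 sits above period 6, so Rb+ is smaller. That makes Cs+ the one sitting a position early relative to where it belongs.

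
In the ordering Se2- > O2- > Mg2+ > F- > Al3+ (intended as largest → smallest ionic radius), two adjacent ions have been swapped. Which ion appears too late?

Check each adjacent pair. Mg2+ and F- are reversed: they are isoelectronic (10 e⁻) and Mg has more protons than F (12 vs 9), making Mg2+ smaller. No other neighbouring pair contradicts the periodic trends, so F- is the ion listed too late.

F-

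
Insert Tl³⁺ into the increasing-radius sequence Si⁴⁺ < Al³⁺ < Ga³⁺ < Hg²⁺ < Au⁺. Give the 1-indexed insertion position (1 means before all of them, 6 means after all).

4

Tabulating Z and e⁻: Si⁴⁺: 10 e⁻, Z=14, Al³⁺: 10 e⁻, Z=13, Ga³⁺: 28 e⁻, Z=31, Tl³⁺: 78 e⁻, Z=81, Hg²⁺: 78 e⁻, Z=80, Au⁺: 78 e⁻, Z=79. Si⁴⁺ < Al³⁺ (both 10 e⁻, Z=14>13); Al³⁺ < Ga³⁺ (same group, period 3 vs 4); Ga³⁺ < Tl³⁺ (same group, 2 shells fewer); Tl³⁺ < Hg²⁺ (isoelectronic, higher Z=81 is smaller); Hg²⁺ < Au⁺ (both 78 e⁻, Z=80>79).
With Tl³⁺ included the full order is Si⁴⁺ < Al³⁺ < Ga³⁺ < Tl³⁺ < Hg²⁺ < Au⁺, so it takes position 4.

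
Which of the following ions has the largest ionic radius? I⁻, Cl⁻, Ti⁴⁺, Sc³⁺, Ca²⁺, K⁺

I⁻

Work out protons and electrons: Ti⁴⁺: 18 e⁻, Z=22, Sc³⁺: 18 e⁻, Z=21, Ca²⁺: 18 e⁻, Z=20, K⁺: 18 e⁻, Z=19, Cl⁻: 18 e⁻, Z=17, I⁻: 54 e⁻, Z=53. Ti⁴⁺ < Sc³⁺ (isoelectronic, higher Z=22 is smaller); Sc³⁺ < Ca²⁺ (isoelectronic, higher Z=21 is smaller); Ca²⁺ < K⁺ (isoelectronic, higher Z=20 is smaller); K⁺ < Cl⁻ (both 18 e⁻, Z=19>17); Cl⁻ < I⁻ (same group, period 3 vs 5).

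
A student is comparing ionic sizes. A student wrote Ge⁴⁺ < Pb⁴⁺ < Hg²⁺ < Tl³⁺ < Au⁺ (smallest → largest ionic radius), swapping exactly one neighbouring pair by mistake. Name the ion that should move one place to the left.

Compare adjacent ions: they are isoelectronic (78 e⁻) and Tl has more protons than Hg (81 vs 80), making Tl³⁺ smaller — yet in this increasing list Hg²⁺ sits before Tl³⁺. Nothing else is reversed, so Tl³⁺ should move one place to the left.

Tl³⁺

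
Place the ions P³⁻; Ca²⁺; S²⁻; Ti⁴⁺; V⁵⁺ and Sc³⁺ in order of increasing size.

V⁵⁺ < Ti⁴⁺ < Sc³⁺ < Ca²⁺ < S²⁻ < P³⁻

These species are isoelectronic with 18 electrons. The only difference is the number of protons: V⁵⁺ (Z=23), Ti⁴⁺ (Z=22), Sc³⁺ (Z=21), Ca²⁺ (Z=20), S²⁻ (Z=16), P³⁻ (Z=15). The strongest nuclear pull (V⁵⁺) gives the smallest ion.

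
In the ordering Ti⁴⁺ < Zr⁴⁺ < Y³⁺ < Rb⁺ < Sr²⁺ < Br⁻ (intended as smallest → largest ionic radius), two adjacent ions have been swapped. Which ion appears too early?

Rb⁺

Compare adjacent ions: Sr²⁺ and Rb⁺ share 36 electrons; the higher nuclear charge on Sr (Z=38) contracts it more, so Sr²⁺ < Rb⁺ — yet in this increasing list Rb⁺ sits before Sr²⁺. Nothing else is reversed, so Rb⁺ should move one place to the right.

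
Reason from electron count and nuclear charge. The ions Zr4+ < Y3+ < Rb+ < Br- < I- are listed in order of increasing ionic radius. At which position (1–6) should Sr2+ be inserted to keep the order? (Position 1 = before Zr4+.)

3

Work out protons and electrons: Zr4+: 36 e⁻, Z=40, Y3+: 36 e⁻, Z=39, Sr2+: 36 e⁻, Z=38, Rb+: 36 e⁻, Z=37, Br-: 36 e⁻, Z=35, I-: 54 e⁻, Z=53. Zr4+ < Y3+ (both 36 e⁻, Z=40>39); Y3+ < Sr2+ (isoelectronic, higher Z=39 is smaller); Sr2+ < Rb+ (isoelectronic, higher Z=38 is smaller); Rb+ < Br- (isoelectronic, higher Z=37 is smaller); Br- < I- (same group, 1 shell fewer).
Putting Sr2+ in gives Zr4+ < Y3+ < Sr2+ < Rb+ < Br- < I-; it lands at slot 3.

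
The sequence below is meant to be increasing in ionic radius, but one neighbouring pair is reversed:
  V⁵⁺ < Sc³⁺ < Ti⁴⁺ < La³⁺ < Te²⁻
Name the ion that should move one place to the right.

The pair Sc³⁺, Ti⁴⁺ is the wrong way round — they are isoelectronic (18 e⁻) and Ti has more protons than Sc (22 vs 21), making Ti⁴⁺ smaller. All other adjacent pairs agree with periodic trends, so Sc³⁺ is the misplaced ion.

Sc³⁺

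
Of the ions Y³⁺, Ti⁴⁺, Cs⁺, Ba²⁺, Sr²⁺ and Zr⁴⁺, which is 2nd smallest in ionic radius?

Zr⁴⁺

Tabulating Z and e⁻: Ti⁴⁺ has 18 e⁻ (Z=22), Zr⁴⁺ has 36 e⁻ (Z=40), Y³⁺ has 36 e⁻ (Z=39), Sr²⁺ has 36 e⁻ (Z=38), Ba²⁺ has 54 e⁻ (Z=56), Cs⁺ has 54 e⁻ (Z=55). Ti⁴⁺ < Zr⁴⁺ (same group, 1 shell fewer); Zr⁴⁺ < Y³⁺ (both 36 e⁻, Z=40>39); Y³⁺ < Sr²⁺ (isoelectronic, higher Z=39 is smaller); Sr²⁺ < Ba²⁺ (same group, 1 shell fewer); Ba²⁺ < Cs⁺ (isoelectronic, higher Z=56 is smaller).
Full ascending order: Ti⁴⁺ < Zr⁴⁺ < Y³⁺ < Sr²⁺ < Ba²⁺ < Cs⁺. Counting from the smallest, position 2 is Zr⁴⁺.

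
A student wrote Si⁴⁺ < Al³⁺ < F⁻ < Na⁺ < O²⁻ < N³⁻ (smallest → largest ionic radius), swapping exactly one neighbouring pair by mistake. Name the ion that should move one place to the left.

Na⁺

Compare adjacent ions: they are isoelectronic (10 e⁻) and Na has more protons than F (11 vs 9), making Na⁺ smaller — yet in this increasing list F⁻ sits before Na⁺. Nothing else is reversed, so Na⁺ should move one place to the left.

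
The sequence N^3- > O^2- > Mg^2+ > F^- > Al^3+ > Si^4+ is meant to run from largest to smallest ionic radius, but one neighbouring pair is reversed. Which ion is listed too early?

Mg^2+

Check each adjacent pair. Mg^2+ and F^- are reversed: both have 10 electrons but Z(Mg)=12 > Z(F)=9, so Mg^2+ should be the smaller of the two. No other neighbouring pair contradicts the periodic trends, so Mg^2+ is the ion listed too early.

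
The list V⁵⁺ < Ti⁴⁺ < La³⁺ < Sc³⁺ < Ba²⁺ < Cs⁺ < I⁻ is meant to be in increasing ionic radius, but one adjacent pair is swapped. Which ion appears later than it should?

Compare adjacent ions: both in group 3 with the same charge; Sc³⁺ (period 4) has the smaller radius — yet in this increasing list La³⁺ sits before Sc³⁺. Nothing else is reversed, so Sc³⁺ should move one place to the left.

Sc³⁺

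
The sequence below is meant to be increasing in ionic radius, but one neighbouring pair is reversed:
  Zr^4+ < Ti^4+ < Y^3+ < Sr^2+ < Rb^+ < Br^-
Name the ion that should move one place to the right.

Zr^4+

Check each adjacent pair. Zr^4+ and Ti^4+ are reversed: Ti^4+ and Zr^4+ are in one column with the same charge; the lighter period-4 ion has one fewer shell and is smaller. No other neighbouring pair contradicts the periodic trends, so Zr^4+ is the ion listed too early.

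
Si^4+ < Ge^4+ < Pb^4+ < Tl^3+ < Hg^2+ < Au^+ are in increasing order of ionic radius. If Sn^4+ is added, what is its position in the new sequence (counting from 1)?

3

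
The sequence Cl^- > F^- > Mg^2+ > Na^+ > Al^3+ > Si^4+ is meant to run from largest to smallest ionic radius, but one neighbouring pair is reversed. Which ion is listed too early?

Check each adjacent pair. Mg^2+ and Na^+ are reversed: Mg^2+ and Na^+ share 10 electrons; the higher nuclear charge on Mg (Z=12) contracts it more, so Mg^2+ < Na^+. No other neighbouring pair contradicts the periodic trends, so Mg^2+ is the ion listed too early.

Mg^2+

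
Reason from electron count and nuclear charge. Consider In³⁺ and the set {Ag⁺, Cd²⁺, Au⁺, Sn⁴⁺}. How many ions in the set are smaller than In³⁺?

1

Electron counts and nuclear charges: Sn⁴⁺ (Z=50, 46 e⁻), In³⁺ (Z=49, 46 e⁻), Cd²⁺ (Z=48, 46 e⁻), Ag⁺ (Z=47, 46 e⁻), Au⁺ (Z=79, 78 e⁻). Sn⁴⁺ < In³⁺ (both 46 e⁻, Z=50>49); In³⁺ < Cd²⁺ (isoelectronic, higher Z=49 is smaller); Cd²⁺ < Ag⁺ (isoelectronic, higher Z=48 is smaller); Ag⁺ < Au⁺ (same group, period 5 vs 6).
Overall: Sn⁴⁺ < In³⁺ < Cd²⁺ < Ag⁺ < Au⁺. In³⁺ has 1 below it and 3 above. So 1 is smaller.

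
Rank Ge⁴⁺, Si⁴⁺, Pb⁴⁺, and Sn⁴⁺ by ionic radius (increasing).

All are in the same group with charge +4. Radius grows down the group as n (the outermost shell) increases.

Si⁴⁺ < Ge⁴⁺ < Sn⁴⁺ < Pb⁴⁺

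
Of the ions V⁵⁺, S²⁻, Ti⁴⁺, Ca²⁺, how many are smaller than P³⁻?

4

Each ion has 18 electrons. The ranking follows nuclear charge in reverse — greater Z gives a smaller radius. V⁵⁺ (Z=23), Ti⁴⁺ (Z=22), Ca²⁺ (Z=20), S²⁻ (Z=16), P³⁻ (Z=15).
Placing each against P³⁻: smaller — V⁵⁺, Ti⁴⁺, Ca²⁺, S²⁻; larger — none. That's 4.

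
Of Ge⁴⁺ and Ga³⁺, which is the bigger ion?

Ga³⁺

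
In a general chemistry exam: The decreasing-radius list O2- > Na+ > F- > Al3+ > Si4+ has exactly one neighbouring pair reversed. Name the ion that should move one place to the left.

F-

The pair Na+, F- is the wrong way round — both have 10 electrons but Z(Na)=11 > Z(F)=9, so Na+ should be the smaller of the two. All other adjacent pairs agree with periodic trends, so F- is the misplaced ion.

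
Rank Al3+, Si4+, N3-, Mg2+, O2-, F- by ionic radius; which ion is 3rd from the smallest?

Mg2+

Each ion has 10 electrons. The ranking follows nuclear charge in reverse — greater Z gives a smaller radius. Si4+ (Z=14), Al3+ (Z=13), Mg2+ (Z=12), F- (Z=9), O2- (Z=8), N3- (Z=7).
Ordering: Si4+ < Al3+ < Mg2+ < F- < O2- < N3-. The 3rd smallest is Mg2+.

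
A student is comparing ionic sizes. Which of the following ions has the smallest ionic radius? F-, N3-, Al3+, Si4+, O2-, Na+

Isoelectronic series (10 e⁻ each). Size is set by nuclear charge: more protons means a smaller ion. Si4+ (Z=14), Al3+ (Z=13), Na+ (Z=11), F- (Z=9), O2- (Z=8), N3- (Z=7).

Si4+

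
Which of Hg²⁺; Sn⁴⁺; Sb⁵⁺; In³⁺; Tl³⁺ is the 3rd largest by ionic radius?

Work out protons and electrons: Sb⁵⁺ has 46 e⁻ (Z=51), Sn⁴⁺ has 46 e⁻ (Z=50), In³⁺ has 46 e⁻ (Z=49), Tl³⁺ has 78 e⁻ (Z=81), Hg²⁺ has 78 e⁻ (Z=80). Sb⁵⁺ < Sn⁴⁺ (both 46 e⁻, Z=51>50); Sn⁴⁺ < In³⁺ (isoelectronic, higher Z=50 is smaller); In³⁺ < Tl³⁺ (same group, period 5 vs 6); Tl³⁺ < Hg²⁺ (isoelectronic, higher Z=81 is smaller).
So the order is Sb⁵⁺ < Sn⁴⁺ < In³⁺ < Tl³⁺ < Hg²⁺; the 3rd-largest ion is In³⁺.

In³⁺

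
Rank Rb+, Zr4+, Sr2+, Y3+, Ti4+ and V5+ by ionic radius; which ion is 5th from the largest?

Ti4+

Electron counts and nuclear charges: V5+: 18 e⁻, Z=23, Ti4+: 18 e⁻, Z=22, Zr4+: 36 e⁻, Z=40, Y3+: 36 e⁻, Z=39, Sr2+: 36 e⁻, Z=38, Rb+: 36 e⁻, Z=37. V5+ < Ti4+ (isoelectronic, higher Z=23 is smaller); Ti4+ < Zr4+ (same group, period 4 vs 5); Zr4+ < Y3+ (isoelectronic, higher Z=40 is smaller); Y3+ < Sr2+ (isoelectronic, higher Z=39 is smaller); Sr2+ < Rb+ (both 36 e⁻, Z=38>37).
Full ascending order: V5+ < Ti4+ < Zr4+ < Y3+ < Sr2+ < Rb+. Counting from the largest, position 5 is Ti4+.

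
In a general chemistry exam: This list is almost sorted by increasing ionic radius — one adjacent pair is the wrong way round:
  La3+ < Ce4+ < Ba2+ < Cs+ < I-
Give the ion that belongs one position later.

La3+

The pair La3+, Ce4+ is the wrong way round — they are isoelectronic (54 e⁻) and Ce has more protons than La (58 vs 57), making Ce4+ smaller. All other adjacent pairs agree with periodic trends, so La3+ is the misplaced ion.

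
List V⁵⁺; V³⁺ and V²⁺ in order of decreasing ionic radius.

V²⁺ > V³⁺ > V⁵⁺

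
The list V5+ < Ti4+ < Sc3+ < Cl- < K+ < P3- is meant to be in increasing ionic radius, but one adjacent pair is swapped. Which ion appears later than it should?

K+

Check each adjacent pair. Cl- and K+ are reversed: they are isoelectronic (18 e⁻) and K has more protons than Cl (19 vs 17), making K+ smaller. No other neighbouring pair contradicts the periodic trends, so K+ is the ion listed too late.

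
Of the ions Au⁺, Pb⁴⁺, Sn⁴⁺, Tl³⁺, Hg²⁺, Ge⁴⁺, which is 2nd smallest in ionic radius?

Ge⁴⁺ has 28 e⁻ (Z=32), Sn⁴⁺ has 46 e⁻ (Z=50), Pb⁴⁺ has 78 e⁻ (Z=82), Tl³⁺ has 78 e⁻ (Z=81), Hg²⁺ has 78 e⁻ (Z=80), Au⁺ has 78 e⁻ (Z=79). Ge⁴⁺ < Sn⁴⁺ (same group, period 4 vs 5); Sn⁴⁺ < Pb⁴⁺ (same group, 1 shell fewer); Pb⁴⁺ < Tl³⁺ (isoelectronic, higher Z=82 is smaller); Tl³⁺ < Hg²⁺ (isoelectronic, higher Z=81 is smaller); Hg²⁺ < Au⁺ (isoelectronic, higher Z=80 is smaller).
That gives Ge⁴⁺ < Sn⁴⁺ < Pb⁴⁺ < Tl³⁺ < Hg²⁺ < Au⁺. From the smallest end, number 2 is Sn⁴⁺.

Sn⁴⁺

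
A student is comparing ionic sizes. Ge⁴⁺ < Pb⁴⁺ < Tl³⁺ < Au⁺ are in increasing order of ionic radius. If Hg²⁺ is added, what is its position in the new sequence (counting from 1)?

Electron counts and nuclear charges: Ge⁴⁺: 28 e⁻, Z=32, Pb⁴⁺: 78 e⁻, Z=82, Tl³⁺: 78 e⁻, Z=81, Hg²⁺: 78 e⁻, Z=80, Au⁺: 78 e⁻, Z=79. Ge⁴⁺ < Pb⁴⁺ (same group, 2 shells fewer); Pb⁴⁺ < Tl³⁺ (isoelectronic, higher Z=82 is smaller); Tl³⁺ < Hg²⁺ (both 78 e⁻, Z=81>80); Hg²⁺ < Au⁺ (isoelectronic, higher Z=80 is smaller).
With Hg²⁺ included the full order is Ge⁴⁺ < Pb⁴⁺ < Tl³⁺ < Hg²⁺ < Au⁺, so it takes position 4.

4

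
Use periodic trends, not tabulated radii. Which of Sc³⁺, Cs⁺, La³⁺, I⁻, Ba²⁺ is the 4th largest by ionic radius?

La³⁺

Sc³⁺: 18 e⁻, Z=21, La³⁺: 54 e⁻, Z=57, Ba²⁺: 54 e⁻, Z=56, Cs⁺: 54 e⁻, Z=55, I⁻: 54 e⁻, Z=53. Sc³⁺ < La³⁺ (same group, period 4 vs 6); La³⁺ < Ba²⁺ (both 54 e⁻, Z=57>56); Ba²⁺ < Cs⁺ (both 54 e⁻, Z=56>55); Cs⁺ < I⁻ (isoelectronic, higher Z=55 is smaller).
So the order is Sc³⁺ < La³⁺ < Ba²⁺ < Cs⁺ < I⁻; the 4th-largest ion is La³⁺.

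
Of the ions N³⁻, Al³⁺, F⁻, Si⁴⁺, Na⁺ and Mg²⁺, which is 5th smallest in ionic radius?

F⁻

These species are isoelectronic with 10 electrons. The only difference is the number of protons: Si⁴⁺ (Z=14), Al³⁺ (Z=13), Mg²⁺ (Z=12), Na⁺ (Z=11), F⁻ (Z=9), N³⁻ (Z=7). The strongest nuclear pull (Si⁴⁺) gives the smallest ion.
So the order is Si⁴⁺ < Al³⁺ < Mg²⁺ < Na⁺ < F⁻ < N³⁻; the 5th-smallest ion is F⁻.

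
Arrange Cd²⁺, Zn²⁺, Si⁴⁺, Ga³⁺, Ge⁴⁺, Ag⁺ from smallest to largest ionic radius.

Si⁴⁺ < Ge⁴⁺ < Ga³⁺ < Zn²⁺ < Cd²⁺ < Ag⁺

First list Z and electron count for each: Si⁴⁺ has 10 e⁻ (Z=14), Ge⁴⁺ has 28 e⁻ (Z=32), Ga³⁺ has 28 e⁻ (Z=31), Zn²⁺ has 28 e⁻ (Z=30), Cd²⁺ has 46 e⁻ (Z=48), Ag⁺ has 46 e⁻ (Z=47). Si⁴⁺ < Ge⁴⁺ (same group, 1 shell fewer); Ge⁴⁺ < Ga³⁺ (both 28 e⁻, Z=32>31); Ga³⁺ < Zn²⁺ (isoelectronic, higher Z=31 is smaller); Zn²⁺ < Cd²⁺ (same group, period 4 vs 5); Cd²⁺ < Ag⁺ (both 46 e⁻, Z=48>47).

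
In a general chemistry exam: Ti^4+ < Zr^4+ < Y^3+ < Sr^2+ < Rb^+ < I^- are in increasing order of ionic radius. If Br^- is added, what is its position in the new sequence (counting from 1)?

Ti^4+ (Z=22, 18 e⁻), Zr^4+ (Z=40, 36 e⁻), Y^3+ (Z=39, 36 e⁻), Sr^2+ (Z=38, 36 e⁻), Rb^+ (Z=37, 36 e⁻), Br^- (Z=35, 36 e⁻), I^- (Z=53, 54 e⁻). Ti^4+ < Zr^4+ (same group, 1 shell fewer); Zr^4+ < Y^3+ (both 36 e⁻, Z=40>39); Y^3+ < Sr^2+ (isoelectronic, higher Z=39 is smaller); Sr^2+ < Rb^+ (both 36 e⁻, Z=38>37); Rb^+ < Br^- (both 36 e⁻, Z=37>35); Br^- < I^- (same group, period 4 vs 5).
Merged order: Ti^4+ < Zr^4+ < Y^3+ < Sr^2+ < Rb^+ < Br^- < I^- — Br^- is number 6.

6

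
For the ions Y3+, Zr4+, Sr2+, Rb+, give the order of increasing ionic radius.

These species are isoelectronic with 36 electrons. The only difference is the number of protons: Zr4+ (Z=40), Y3+ (Z=39), Sr2+ (Z=38), Rb+ (Z=37). The strongest nuclear pull (Zr4+) gives the smallest ion.

Zr4+ < Y3+ < Sr2+ < Rb+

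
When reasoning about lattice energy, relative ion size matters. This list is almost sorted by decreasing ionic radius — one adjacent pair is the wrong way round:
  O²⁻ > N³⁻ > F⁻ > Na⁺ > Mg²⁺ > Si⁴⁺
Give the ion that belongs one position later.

Compare adjacent ions: O²⁻ and N³⁻ share 10 electrons; the higher nuclear charge on O (Z=8) contracts it more, so O²⁻ < N³⁻ — yet in this decreasing list O²⁻ sits before N³⁻. Nothing else is reversed, so O²⁻ should move one place to the right.

O²⁻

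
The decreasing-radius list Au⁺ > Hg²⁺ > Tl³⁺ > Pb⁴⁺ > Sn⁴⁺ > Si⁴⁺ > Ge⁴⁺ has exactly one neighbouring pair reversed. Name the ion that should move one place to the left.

Compare adjacent ions: Si⁴⁺ and Ge⁴⁺ are in one column with the same charge; the lighter period-3 ion has one fewer shell and is smaller — yet in this decreasing list Si⁴⁺ sits before Ge⁴⁺. Nothing else is reversed, so Ge⁴⁺ should move one place to the left.

Ge⁴⁺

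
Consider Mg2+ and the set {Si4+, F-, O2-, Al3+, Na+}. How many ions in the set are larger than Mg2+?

3

These species are isoelectronic with 10 electrons. The only difference is the number of protons: Si4+ (Z=14), Al3+ (Z=13), Mg2+ (Z=12), Na+ (Z=11), F- (Z=9), O2- (Z=8). The strongest nuclear pull (Si4+) gives the smallest ion.
Placing each against Mg2+: smaller — Si4+, Al3+; larger — Na+, F-, O2-. Count: 3.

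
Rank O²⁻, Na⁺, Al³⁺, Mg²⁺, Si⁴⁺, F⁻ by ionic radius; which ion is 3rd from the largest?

All of these have 10 electrons (isoelectronic). With the same electron cloud, the ion with the most protons pulls it in tightest. Nuclear charges: Si⁴⁺ (Z=14), Al³⁺ (Z=13), Mg²⁺ (Z=12), Na⁺ (Z=11), F⁻ (Z=9), O²⁻ (Z=8). Highest Z is smallest.
Full ascending order: Si⁴⁺ < Al³⁺ < Mg²⁺ < Na⁺ < F⁻ < O²⁻. Counting from the largest, position 3 is Na⁺.

Na⁺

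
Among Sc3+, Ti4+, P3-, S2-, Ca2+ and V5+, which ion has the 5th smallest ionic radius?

S2-

These species are isoelectronic with 18 electrons. The only difference is the number of protons: V5+ (Z=23), Ti4+ (Z=22), Sc3+ (Z=21), Ca2+ (Z=20), S2- (Z=16), P3- (Z=15). The strongest nuclear pull (V5+) gives the smallest ion.
Ordering: V5+ < Ti4+ < Sc3+ < Ca2+ < S2- < P3-. The 5th smallest is S2-.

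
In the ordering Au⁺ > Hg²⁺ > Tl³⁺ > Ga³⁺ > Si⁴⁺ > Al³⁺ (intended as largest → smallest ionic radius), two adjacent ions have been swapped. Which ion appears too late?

Check each adjacent pair. Si⁴⁺ and Al³⁺ are reversed: Si⁴⁺ and Al³⁺ share 10 electrons; the higher nuclear charge on Si (Z=14) contracts it more, so Si⁴⁺ < Al³⁺. No other neighbouring pair contradicts the periodic trends, so Al³⁺ is the ion listed too late.

Al³⁺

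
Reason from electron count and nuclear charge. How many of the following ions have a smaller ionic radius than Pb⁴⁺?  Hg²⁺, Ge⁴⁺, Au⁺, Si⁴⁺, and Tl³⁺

2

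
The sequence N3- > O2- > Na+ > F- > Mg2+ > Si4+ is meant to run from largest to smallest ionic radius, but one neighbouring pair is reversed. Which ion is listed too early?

Na+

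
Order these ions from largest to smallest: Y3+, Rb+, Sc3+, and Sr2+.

Rb+ > Sr2+ > Y3+ > Sc3+

Tabulating Z and e⁻: Sc3+: 18 e⁻, Z=21, Y3+: 36 e⁻, Z=39, Sr2+: 36 e⁻, Z=38, Rb+: 36 e⁻, Z=37. Sc3+ < Y3+ (same group, period 4 vs 5); Y3+ < Sr2+ (both 36 e⁻, Z=39>38); Sr2+ < Rb+ (isoelectronic, higher Z=38 is smaller).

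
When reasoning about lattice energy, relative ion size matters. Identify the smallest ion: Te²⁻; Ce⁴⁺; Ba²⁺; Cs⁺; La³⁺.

Each ion has 54 electrons. The ranking follows nuclear charge in reverse — greater Z gives a smaller radius. Ce⁴⁺ (Z=58), La³⁺ (Z=57), Ba²⁺ (Z=56), Cs⁺ (Z=55), Te²⁻ (Z=52).

Ce⁴⁺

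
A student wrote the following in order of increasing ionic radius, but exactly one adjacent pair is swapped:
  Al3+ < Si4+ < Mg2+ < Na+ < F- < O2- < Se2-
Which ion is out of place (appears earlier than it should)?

Al3+

Check each adjacent pair. Al3+ and Si4+ are reversed: they are isoelectronic (10 e⁻) and Si has more protons than Al (14 vs 13), making Si4+ smaller. No other neighbouring pair contradicts the periodic trends, so Al3+ is the ion listed too early.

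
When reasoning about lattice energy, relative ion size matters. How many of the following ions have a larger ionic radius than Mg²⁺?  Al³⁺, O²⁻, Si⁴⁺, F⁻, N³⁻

3

Each ion has 10 electrons. The ranking follows nuclear charge in reverse — greater Z gives a smaller radius. Si⁴⁺ (Z=14), Al³⁺ (Z=13), Mg²⁺ (Z=12), F⁻ (Z=9), O²⁻ (Z=8), N³⁻ (Z=7).
Ordering all of them (including Mg²⁺) by radius gives Si⁴⁺ < Al³⁺ < Mg²⁺ < F⁻ < O²⁻ < N³⁻. So 3 are larger.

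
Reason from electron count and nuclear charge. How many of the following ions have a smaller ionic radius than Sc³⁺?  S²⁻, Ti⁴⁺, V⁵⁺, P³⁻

2

Isoelectronic series (18 e⁻ each). Size is set by nuclear charge: more protons means a smaller ion. V⁵⁺ (Z=23), Ti⁴⁺ (Z=22), Sc³⁺ (Z=21), S²⁻ (Z=16), P³⁻ (Z=15).
Relative to Sc³⁺, the ions that are smaller are V⁵⁺, Ti⁴⁺. That's 2.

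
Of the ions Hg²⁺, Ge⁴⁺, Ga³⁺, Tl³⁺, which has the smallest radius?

Ge⁴⁺

First list Z and electron count for each: Ge⁴⁺ (Z=32, 28 e⁻), Ga³⁺ (Z=31, 28 e⁻), Tl³⁺ (Z=81, 78 e⁻), Hg²⁺ (Z=80, 78 e⁻). Ge⁴⁺ < Ga³⁺ (both 28 e⁻, Z=32>31); Ga³⁺ < Tl³⁺ (same group, 2 shells fewer); Tl³⁺ < Hg²⁺ (isoelectronic, higher Z=81 is smaller).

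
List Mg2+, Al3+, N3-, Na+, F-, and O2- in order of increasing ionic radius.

Each ion has 10 electrons. The ranking follows nuclear charge in reverse — greater Z gives a smaller radius. Al3+ (Z=13), Mg2+ (Z=12), Na+ (Z=11), F- (Z=9), O2- (Z=8), N3- (Z=7).

Al3+ < Mg2+ < Na+ < F- < O2- < N3-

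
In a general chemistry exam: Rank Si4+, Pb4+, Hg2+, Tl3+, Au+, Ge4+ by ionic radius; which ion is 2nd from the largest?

Hg2+

Electron counts and nuclear charges: Si4+ has 10 e⁻ (Z=14), Ge4+ has 28 e⁻ (Z=32), Pb4+ has 78 e⁻ (Z=82), Tl3+ has 78 e⁻ (Z=81), Hg2+ has 78 e⁻ (Z=80), Au+ has 78 e⁻ (Z=79). Si4+ < Ge4+ (same group, period 3 vs 4); Ge4+ < Pb4+ (same group, period 4 vs 6); Pb4+ < Tl3+ (isoelectronic, higher Z=82 is smaller); Tl3+ < Hg2+ (both 78 e⁻, Z=81>80); Hg2+ < Au+ (both 78 e⁻, Z=80>79).
Full ascending order: Si4+ < Ge4+ < Pb4+ < Tl3+ < Hg2+ < Au+. Counting from the largest, position 2 is Hg2+.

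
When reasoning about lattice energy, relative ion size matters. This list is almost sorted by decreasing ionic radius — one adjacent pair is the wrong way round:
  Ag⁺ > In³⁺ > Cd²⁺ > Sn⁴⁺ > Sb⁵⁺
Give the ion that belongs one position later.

In³⁺

Check each adjacent pair. In³⁺ and Cd²⁺ are reversed: In³⁺ and Cd²⁺ share 46 electrons; the higher nuclear charge on In (Z=49) contracts it more, so In³⁺ < Cd²⁺. No other neighbouring pair contradicts the periodic trends, so In³⁺ is the ion listed too early.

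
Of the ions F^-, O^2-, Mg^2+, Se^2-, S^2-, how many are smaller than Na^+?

1

First list Z and electron count for each: Mg^2+ has 10 e⁻ (Z=12), Na^+ has 10 e⁻ (Z=11), F^- has 10 e⁻ (Z=9), O^2- has 10 e⁻ (Z=8), S^2- has 18 e⁻ (Z=16), Se^2- has 36 e⁻ (Z=34). Mg^2+ < Na^+ (both 10 e⁻, Z=12>11); Na^+ < F^- (both 10 e⁻, Z=11>9); F^- < O^2- (both 10 e⁻, Z=9>8); O^2- < S^2- (same group, 1 shell fewer); S^2- < Se^2- (same group, period 3 vs 4).
Placing each against Na^+: smaller — Mg^2+; larger — F^-, O^2-, S^2-, Se^2-. That's 1.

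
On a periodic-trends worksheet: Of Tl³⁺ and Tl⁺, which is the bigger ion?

Same element, different charge: the more highly charged cation has fewer electrons and a greater effective nuclear charge per electron, making Tl³⁺ the smallest.

Tl⁺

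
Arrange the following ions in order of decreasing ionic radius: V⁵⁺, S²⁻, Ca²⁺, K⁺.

S²⁻ > K⁺ > Ca²⁺ > V⁵⁺

These species are isoelectronic with 18 electrons. The only difference is the number of protons: V⁵⁺ (Z=23), Ca²⁺ (Z=20), K⁺ (Z=19), S²⁻ (Z=16). The strongest nuclear pull (V⁵⁺) gives the smallest ion.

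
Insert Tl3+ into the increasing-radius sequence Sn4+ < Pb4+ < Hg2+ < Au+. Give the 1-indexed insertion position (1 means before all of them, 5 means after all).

Electron counts and nuclear charges: Sn4+ (Z=50, 46 e⁻), Pb4+ (Z=82, 78 e⁻), Tl3+ (Z=81, 78 e⁻), Hg2+ (Z=80, 78 e⁻), Au+ (Z=79, 78 e⁻). Sn4+ < Pb4+ (same group, 1 shell fewer); Pb4+ < Tl3+ (both 78 e⁻, Z=82>81); Tl3+ < Hg2+ (isoelectronic, higher Z=81 is smaller); Hg2+ < Au+ (isoelectronic, higher Z=80 is smaller).
Merged order: Sn4+ < Pb4+ < Tl3+ < Hg2+ < Au+ — Tl3+ is number 3.

3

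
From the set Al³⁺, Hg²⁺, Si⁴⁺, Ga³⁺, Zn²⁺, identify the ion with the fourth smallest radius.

Zn²⁺

First list Z and electron count for each: Si⁴⁺ has 10 e⁻ (Z=14), Al³⁺ has 10 e⁻ (Z=13), Ga³⁺ has 28 e⁻ (Z=31), Zn²⁺ has 28 e⁻ (Z=30), Hg²⁺ has 78 e⁻ (Z=80). Si⁴⁺ < Al³⁺ (both 10 e⁻, Z=14>13); Al³⁺ < Ga³⁺ (same group, 1 shell fewer); Ga³⁺ < Zn²⁺ (both 28 e⁻, Z=31>30); Zn²⁺ < Hg²⁺ (same group, period 4 vs 6).
So the order is Si⁴⁺ < Al³⁺ < Ga³⁺ < Zn²⁺ < Hg²⁺; the 4th-smallest ion is Zn²⁺.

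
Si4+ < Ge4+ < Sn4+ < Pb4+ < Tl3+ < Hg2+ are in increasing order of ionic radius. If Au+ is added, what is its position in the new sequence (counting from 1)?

Tabulating Z and e⁻: Si4+ (Z=14, 10 e⁻), Ge4+ (Z=32, 28 e⁻), Sn4+ (Z=50, 46 e⁻), Pb4+ (Z=82, 78 e⁻), Tl3+ (Z=81, 78 e⁻), Hg2+ (Z=80, 78 e⁻), Au+ (Z=79, 78 e⁻). Si4+ < Ge4+ (same group, period 3 vs 4); Ge4+ < Sn4+ (same group, 1 shell fewer); Sn4+ < Pb4+ (same group, period 5 vs 6); Pb4+ < Tl3+ (isoelectronic, higher Z=82 is smaller); Tl3+ < Hg2+ (isoelectronic, higher Z=81 is smaller); Hg2+ < Au+ (both 78 e⁻, Z=80>79).
The complete sequence is Si4+ < Ge4+ < Sn4+ < Pb4+ < Tl3+ < Hg2+ < Au+. Au+ sits at position 7.

7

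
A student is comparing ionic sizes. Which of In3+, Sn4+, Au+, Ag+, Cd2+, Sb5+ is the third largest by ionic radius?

Cd2+

First list Z and electron count for each: Sb5+ has 46 e⁻ (Z=51), Sn4+ has 46 e⁻ (Z=50), In3+ has 46 e⁻ (Z=49), Cd2+ has 46 e⁻ (Z=48), Ag+ has 46 e⁻ (Z=47), Au+ has 78 e⁻ (Z=79). Sb5+ < Sn4+ (both 46 e⁻, Z=51>50); Sn4+ < In3+ (isoelectronic, higher Z=50 is smaller); In3+ < Cd2+ (both 46 e⁻, Z=49>48); Cd2+ < Ag+ (both 46 e⁻, Z=48>47); Ag+ < Au+ (same group, period 5 vs 6).
So the order is Sb5+ < Sn4+ < In3+ < Cd2+ < Ag+ < Au+; the 3rd-largest ion is Cd2+.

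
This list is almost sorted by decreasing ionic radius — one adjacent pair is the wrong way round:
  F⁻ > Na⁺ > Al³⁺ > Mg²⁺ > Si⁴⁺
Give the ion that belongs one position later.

Al³⁺

Check each adjacent pair. Al³⁺ and Mg²⁺ are reversed: Al³⁺ and Mg²⁺ share 10 electrons; the higher nuclear charge on Al (Z=13) contracts it more, so Al³⁺ < Mg²⁺. No other neighbouring pair contradicts the periodic trends, so Al³⁺ is the ion listed too early.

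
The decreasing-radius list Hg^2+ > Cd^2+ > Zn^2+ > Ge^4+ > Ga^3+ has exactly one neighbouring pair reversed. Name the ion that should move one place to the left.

The pair Ge^4+, Ga^3+ is the wrong way round — Ge^4+ and Ga^3+ share 28 electrons; the higher nuclear charge on Ge (Z=32) contracts it more, so Ge^4+ < Ga^3+. All other adjacent pairs agree with periodic trends, so Ga^3+ is the misplaced ion.

Ga^3+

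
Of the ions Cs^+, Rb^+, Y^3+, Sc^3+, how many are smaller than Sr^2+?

2

Work out protons and electrons: Sc^3+: 18 e⁻, Z=21, Y^3+: 36 e⁻, Z=39, Sr^2+: 36 e⁻, Z=38, Rb^+: 36 e⁻, Z=37, Cs^+: 54 e⁻, Z=55. Sc^3+ < Y^3+ (same group, period 4 vs 5); Y^3+ < Sr^2+ (isoelectronic, higher Z=39 is smaller); Sr^2+ < Rb^+ (isoelectronic, higher Z=38 is smaller); Rb^+ < Cs^+ (same group, 1 shell fewer).
Ordering all of them (including Sr^2+) by radius gives Sc^3+ < Y^3+ < Sr^2+ < Rb^+ < Cs^+. That's 2.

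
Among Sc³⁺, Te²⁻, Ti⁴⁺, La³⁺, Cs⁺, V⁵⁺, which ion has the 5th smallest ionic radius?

Cs⁺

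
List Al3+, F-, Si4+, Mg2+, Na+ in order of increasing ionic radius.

Si4+ < Al3+ < Mg2+ < Na+ < F-

Isoelectronic series (10 e⁻ each). Size is set by nuclear charge: more protons means a smaller ion. Si4+ (Z=14), Al3+ (Z=13), Mg2+ (Z=12), Na+ (Z=11), F- (Z=9).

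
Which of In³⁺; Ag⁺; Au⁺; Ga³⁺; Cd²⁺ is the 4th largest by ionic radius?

In³⁺

Electron counts and nuclear charges: Ga³⁺ (Z=31, 28 e⁻), In³⁺ (Z=49, 46 e⁻), Cd²⁺ (Z=48, 46 e⁻), Ag⁺ (Z=47, 46 e⁻), Au⁺ (Z=79, 78 e⁻). Ga³⁺ < In³⁺ (same group, 1 shell fewer); In³⁺ < Cd²⁺ (isoelectronic, higher Z=49 is smaller); Cd²⁺ < Ag⁺ (isoelectronic, higher Z=48 is smaller); Ag⁺ < Au⁺ (same group, 1 shell fewer).
Full ascending order: Ga³⁺ < In³⁺ < Cd²⁺ < Ag⁺ < Au⁺. Counting from the largest, position 4 is In³⁺.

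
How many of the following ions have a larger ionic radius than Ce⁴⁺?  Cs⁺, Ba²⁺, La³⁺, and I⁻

4

All of these have 54 electrons (isoelectronic). With the same electron cloud, the ion with the most protons pulls it in tightest. Nuclear charges: Ce⁴⁺ (Z=58), La³⁺ (Z=57), Ba²⁺ (Z=56), Cs⁺ (Z=55), I⁻ (Z=53). Highest Z is smallest.
Placing each against Ce⁴⁺: smaller — none; larger — La³⁺, Ba²⁺, Cs⁺, I⁻. That's 4.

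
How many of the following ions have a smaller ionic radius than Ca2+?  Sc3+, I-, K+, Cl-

Electron counts and nuclear charges: Sc3+: 18 e⁻, Z=21, Ca2+: 18 e⁻, Z=20, K+: 18 e⁻, Z=19, Cl-: 18 e⁻, Z=17, I-: 54 e⁻, Z=53. Sc3+ < Ca2+ (both 18 e⁻, Z=21>20); Ca2+ < K+ (both 18 e⁻, Z=20>19); K+ < Cl- (isoelectronic, higher Z=19 is smaller); Cl- < I- (same group, period 3 vs 5).
Overall: Sc3+ < Ca2+ < K+ < Cl- < I-. Ca2+ has 1 below it and 3 above. So 1 is smaller.

1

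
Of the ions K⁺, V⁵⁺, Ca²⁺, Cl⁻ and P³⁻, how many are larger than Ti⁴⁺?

4

These species are isoelectronic with 18 electrons. The only difference is the number of protons: V⁵⁺ (Z=23), Ti⁴⁺ (Z=22), Ca²⁺ (Z=20), K⁺ (Z=19), Cl⁻ (Z=17), P³⁻ (Z=15). The strongest nuclear pull (V⁵⁺) gives the smallest ion.
Placing each against Ti⁴⁺: smaller — V⁵⁺; larger — Ca²⁺, K⁺, Cl⁻, P³⁻. Count: 4.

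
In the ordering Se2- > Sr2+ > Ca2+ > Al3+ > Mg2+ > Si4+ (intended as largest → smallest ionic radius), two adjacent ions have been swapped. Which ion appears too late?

Compare adjacent ions: both have 10 electrons but Z(Al)=13 > Z(Mg)=12, so Al3+ should be the smaller of the two — yet in this decreasing list Al3+ sits before Mg2+. Nothing else is reversed, so Mg2+ should move one place to the left.

Mg2+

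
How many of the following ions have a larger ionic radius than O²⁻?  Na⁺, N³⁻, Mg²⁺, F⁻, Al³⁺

1

Isoelectronic series (10 e⁻ each). Size is set by nuclear charge: more protons means a smaller ion. Al³⁺ (Z=13), Mg²⁺ (Z=12), Na⁺ (Z=11), F⁻ (Z=9), O²⁻ (Z=8), N³⁻ (Z=7).
Ordering all of them (including O²⁻) by radius gives Al³⁺ < Mg²⁺ < Na⁺ < F⁻ < O²⁻ < N³⁻. So 1 is larger.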